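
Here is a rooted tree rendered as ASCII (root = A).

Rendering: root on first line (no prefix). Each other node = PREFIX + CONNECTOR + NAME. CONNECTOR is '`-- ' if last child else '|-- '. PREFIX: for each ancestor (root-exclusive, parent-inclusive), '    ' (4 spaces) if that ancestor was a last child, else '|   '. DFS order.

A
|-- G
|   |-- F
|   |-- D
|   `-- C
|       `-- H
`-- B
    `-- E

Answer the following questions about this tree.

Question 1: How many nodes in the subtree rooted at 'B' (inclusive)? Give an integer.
Answer: 2

Derivation:
Subtree rooted at B contains: B, E
Count = 2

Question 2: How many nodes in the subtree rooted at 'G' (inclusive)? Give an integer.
Subtree rooted at G contains: C, D, F, G, H
Count = 5

Answer: 5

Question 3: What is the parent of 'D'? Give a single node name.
Answer: G

Derivation:
Scan adjacency: D appears as child of G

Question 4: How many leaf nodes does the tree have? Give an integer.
Answer: 4

Derivation:
Leaves (nodes with no children): D, E, F, H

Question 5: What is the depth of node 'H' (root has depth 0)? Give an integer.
Answer: 3

Derivation:
Path from root to H: A -> G -> C -> H
Depth = number of edges = 3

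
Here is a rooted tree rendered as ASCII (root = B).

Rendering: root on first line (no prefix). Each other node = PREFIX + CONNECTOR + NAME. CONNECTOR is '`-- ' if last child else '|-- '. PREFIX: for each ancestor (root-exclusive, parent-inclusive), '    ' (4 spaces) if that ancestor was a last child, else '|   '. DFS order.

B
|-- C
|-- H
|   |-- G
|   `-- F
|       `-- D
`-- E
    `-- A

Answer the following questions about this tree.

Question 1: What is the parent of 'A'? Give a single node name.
Answer: E

Derivation:
Scan adjacency: A appears as child of E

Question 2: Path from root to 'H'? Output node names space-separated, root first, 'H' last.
Walk down from root: B -> H

Answer: B H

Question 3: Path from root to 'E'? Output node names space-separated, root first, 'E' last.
Walk down from root: B -> E

Answer: B E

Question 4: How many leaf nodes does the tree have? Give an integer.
Leaves (nodes with no children): A, C, D, G

Answer: 4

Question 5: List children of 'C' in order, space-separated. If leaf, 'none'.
Answer: none

Derivation:
Node C's children (from adjacency): (leaf)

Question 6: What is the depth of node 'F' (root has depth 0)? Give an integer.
Answer: 2

Derivation:
Path from root to F: B -> H -> F
Depth = number of edges = 2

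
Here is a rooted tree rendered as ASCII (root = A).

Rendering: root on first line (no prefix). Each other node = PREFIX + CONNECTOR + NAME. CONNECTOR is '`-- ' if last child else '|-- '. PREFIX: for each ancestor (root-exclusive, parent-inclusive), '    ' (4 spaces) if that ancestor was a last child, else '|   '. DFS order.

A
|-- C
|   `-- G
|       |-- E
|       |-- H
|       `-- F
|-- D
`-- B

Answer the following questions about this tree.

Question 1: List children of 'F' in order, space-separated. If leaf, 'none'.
Answer: none

Derivation:
Node F's children (from adjacency): (leaf)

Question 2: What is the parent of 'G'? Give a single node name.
Scan adjacency: G appears as child of C

Answer: C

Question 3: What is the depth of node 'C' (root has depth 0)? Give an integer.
Path from root to C: A -> C
Depth = number of edges = 1

Answer: 1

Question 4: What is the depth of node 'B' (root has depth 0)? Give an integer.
Path from root to B: A -> B
Depth = number of edges = 1

Answer: 1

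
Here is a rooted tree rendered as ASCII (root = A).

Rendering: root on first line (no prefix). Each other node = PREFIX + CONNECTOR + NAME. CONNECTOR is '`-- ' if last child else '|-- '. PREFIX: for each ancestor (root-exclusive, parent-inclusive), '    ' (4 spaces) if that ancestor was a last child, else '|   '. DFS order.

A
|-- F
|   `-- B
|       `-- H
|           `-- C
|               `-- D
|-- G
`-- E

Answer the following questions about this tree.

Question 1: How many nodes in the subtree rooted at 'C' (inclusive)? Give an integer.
Answer: 2

Derivation:
Subtree rooted at C contains: C, D
Count = 2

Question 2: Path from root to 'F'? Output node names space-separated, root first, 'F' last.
Walk down from root: A -> F

Answer: A F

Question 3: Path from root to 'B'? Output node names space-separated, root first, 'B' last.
Walk down from root: A -> F -> B

Answer: A F B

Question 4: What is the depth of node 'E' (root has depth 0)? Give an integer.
Path from root to E: A -> E
Depth = number of edges = 1

Answer: 1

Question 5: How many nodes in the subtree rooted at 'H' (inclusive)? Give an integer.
Answer: 3

Derivation:
Subtree rooted at H contains: C, D, H
Count = 3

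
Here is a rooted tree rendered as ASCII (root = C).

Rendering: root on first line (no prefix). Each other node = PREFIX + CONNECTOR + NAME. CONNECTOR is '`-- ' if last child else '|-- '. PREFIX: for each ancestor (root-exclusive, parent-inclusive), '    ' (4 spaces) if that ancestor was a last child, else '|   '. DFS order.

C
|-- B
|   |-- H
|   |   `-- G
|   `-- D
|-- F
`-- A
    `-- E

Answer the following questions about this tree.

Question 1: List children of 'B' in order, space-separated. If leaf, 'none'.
Node B's children (from adjacency): H, D

Answer: H D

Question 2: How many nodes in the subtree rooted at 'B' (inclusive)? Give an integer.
Answer: 4

Derivation:
Subtree rooted at B contains: B, D, G, H
Count = 4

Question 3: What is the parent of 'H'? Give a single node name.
Answer: B

Derivation:
Scan adjacency: H appears as child of B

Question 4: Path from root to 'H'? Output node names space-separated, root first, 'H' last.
Answer: C B H

Derivation:
Walk down from root: C -> B -> H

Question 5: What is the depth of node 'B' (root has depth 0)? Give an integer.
Answer: 1

Derivation:
Path from root to B: C -> B
Depth = number of edges = 1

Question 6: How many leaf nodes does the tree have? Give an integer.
Answer: 4

Derivation:
Leaves (nodes with no children): D, E, F, G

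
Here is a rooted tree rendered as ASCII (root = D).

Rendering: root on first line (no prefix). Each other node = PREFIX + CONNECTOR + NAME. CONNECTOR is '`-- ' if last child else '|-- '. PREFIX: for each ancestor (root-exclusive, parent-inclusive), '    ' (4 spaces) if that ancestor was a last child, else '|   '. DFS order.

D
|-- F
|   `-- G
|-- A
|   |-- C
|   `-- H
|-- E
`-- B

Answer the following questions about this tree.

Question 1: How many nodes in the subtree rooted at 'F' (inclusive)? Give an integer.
Subtree rooted at F contains: F, G
Count = 2

Answer: 2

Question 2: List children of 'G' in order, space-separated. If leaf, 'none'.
Node G's children (from adjacency): (leaf)

Answer: none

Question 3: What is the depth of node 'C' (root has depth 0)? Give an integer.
Answer: 2

Derivation:
Path from root to C: D -> A -> C
Depth = number of edges = 2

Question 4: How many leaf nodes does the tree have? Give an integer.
Answer: 5

Derivation:
Leaves (nodes with no children): B, C, E, G, H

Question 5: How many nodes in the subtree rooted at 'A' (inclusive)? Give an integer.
Answer: 3

Derivation:
Subtree rooted at A contains: A, C, H
Count = 3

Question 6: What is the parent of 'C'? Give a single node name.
Answer: A

Derivation:
Scan adjacency: C appears as child of A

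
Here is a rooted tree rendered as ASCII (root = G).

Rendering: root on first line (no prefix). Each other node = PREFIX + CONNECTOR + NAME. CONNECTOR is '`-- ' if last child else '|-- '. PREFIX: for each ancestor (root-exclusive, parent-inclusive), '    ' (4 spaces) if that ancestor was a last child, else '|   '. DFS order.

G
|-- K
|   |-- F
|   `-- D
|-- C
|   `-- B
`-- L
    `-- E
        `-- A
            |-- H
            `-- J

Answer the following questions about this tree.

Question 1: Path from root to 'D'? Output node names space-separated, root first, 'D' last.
Walk down from root: G -> K -> D

Answer: G K D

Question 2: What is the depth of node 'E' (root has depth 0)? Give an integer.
Answer: 2

Derivation:
Path from root to E: G -> L -> E
Depth = number of edges = 2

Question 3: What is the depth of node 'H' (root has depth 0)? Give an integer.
Path from root to H: G -> L -> E -> A -> H
Depth = number of edges = 4

Answer: 4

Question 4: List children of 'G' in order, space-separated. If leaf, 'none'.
Answer: K C L

Derivation:
Node G's children (from adjacency): K, C, L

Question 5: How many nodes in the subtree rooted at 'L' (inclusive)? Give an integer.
Subtree rooted at L contains: A, E, H, J, L
Count = 5

Answer: 5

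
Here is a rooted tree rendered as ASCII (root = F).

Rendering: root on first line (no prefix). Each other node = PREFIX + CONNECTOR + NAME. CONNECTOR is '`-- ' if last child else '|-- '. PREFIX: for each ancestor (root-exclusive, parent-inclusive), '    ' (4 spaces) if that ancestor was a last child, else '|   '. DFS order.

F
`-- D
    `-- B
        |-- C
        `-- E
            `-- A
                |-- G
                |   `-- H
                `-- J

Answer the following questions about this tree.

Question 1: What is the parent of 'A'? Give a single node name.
Scan adjacency: A appears as child of E

Answer: E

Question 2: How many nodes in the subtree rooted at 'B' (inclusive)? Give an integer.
Answer: 7

Derivation:
Subtree rooted at B contains: A, B, C, E, G, H, J
Count = 7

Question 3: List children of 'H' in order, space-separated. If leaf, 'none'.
Answer: none

Derivation:
Node H's children (from adjacency): (leaf)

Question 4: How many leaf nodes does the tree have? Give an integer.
Answer: 3

Derivation:
Leaves (nodes with no children): C, H, J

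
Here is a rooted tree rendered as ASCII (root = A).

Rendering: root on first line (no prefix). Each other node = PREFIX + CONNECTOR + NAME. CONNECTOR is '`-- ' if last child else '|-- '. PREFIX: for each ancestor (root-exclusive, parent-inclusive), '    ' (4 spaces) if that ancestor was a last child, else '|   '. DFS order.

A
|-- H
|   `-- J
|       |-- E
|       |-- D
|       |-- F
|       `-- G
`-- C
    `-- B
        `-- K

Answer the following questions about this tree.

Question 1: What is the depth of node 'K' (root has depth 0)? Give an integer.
Answer: 3

Derivation:
Path from root to K: A -> C -> B -> K
Depth = number of edges = 3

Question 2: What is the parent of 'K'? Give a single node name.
Scan adjacency: K appears as child of B

Answer: B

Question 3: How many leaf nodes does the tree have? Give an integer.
Answer: 5

Derivation:
Leaves (nodes with no children): D, E, F, G, K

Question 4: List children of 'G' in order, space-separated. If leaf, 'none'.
Node G's children (from adjacency): (leaf)

Answer: none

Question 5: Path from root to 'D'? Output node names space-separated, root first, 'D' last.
Walk down from root: A -> H -> J -> D

Answer: A H J D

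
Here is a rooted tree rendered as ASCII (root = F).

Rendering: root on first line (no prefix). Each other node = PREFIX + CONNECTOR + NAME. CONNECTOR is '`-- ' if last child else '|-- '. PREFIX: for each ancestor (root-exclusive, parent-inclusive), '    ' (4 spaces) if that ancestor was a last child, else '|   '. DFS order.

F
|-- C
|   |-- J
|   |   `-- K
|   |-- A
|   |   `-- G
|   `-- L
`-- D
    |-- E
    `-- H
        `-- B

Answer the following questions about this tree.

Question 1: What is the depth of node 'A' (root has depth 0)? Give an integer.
Answer: 2

Derivation:
Path from root to A: F -> C -> A
Depth = number of edges = 2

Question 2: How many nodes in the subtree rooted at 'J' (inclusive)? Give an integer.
Subtree rooted at J contains: J, K
Count = 2

Answer: 2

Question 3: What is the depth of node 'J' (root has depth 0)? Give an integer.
Path from root to J: F -> C -> J
Depth = number of edges = 2

Answer: 2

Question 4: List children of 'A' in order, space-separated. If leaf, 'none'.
Node A's children (from adjacency): G

Answer: G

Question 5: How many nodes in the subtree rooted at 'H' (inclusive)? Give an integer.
Answer: 2

Derivation:
Subtree rooted at H contains: B, H
Count = 2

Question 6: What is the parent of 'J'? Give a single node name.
Scan adjacency: J appears as child of C

Answer: C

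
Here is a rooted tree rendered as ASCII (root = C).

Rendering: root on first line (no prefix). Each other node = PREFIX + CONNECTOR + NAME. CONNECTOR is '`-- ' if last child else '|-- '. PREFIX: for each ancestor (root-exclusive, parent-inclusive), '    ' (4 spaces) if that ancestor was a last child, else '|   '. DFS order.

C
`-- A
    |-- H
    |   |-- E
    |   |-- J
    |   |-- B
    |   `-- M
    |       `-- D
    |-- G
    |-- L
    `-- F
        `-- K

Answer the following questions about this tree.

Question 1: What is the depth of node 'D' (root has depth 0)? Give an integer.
Answer: 4

Derivation:
Path from root to D: C -> A -> H -> M -> D
Depth = number of edges = 4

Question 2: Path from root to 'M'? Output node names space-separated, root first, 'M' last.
Answer: C A H M

Derivation:
Walk down from root: C -> A -> H -> M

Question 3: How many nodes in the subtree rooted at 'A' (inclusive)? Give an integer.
Answer: 11

Derivation:
Subtree rooted at A contains: A, B, D, E, F, G, H, J, K, L, M
Count = 11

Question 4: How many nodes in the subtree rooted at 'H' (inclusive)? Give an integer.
Answer: 6

Derivation:
Subtree rooted at H contains: B, D, E, H, J, M
Count = 6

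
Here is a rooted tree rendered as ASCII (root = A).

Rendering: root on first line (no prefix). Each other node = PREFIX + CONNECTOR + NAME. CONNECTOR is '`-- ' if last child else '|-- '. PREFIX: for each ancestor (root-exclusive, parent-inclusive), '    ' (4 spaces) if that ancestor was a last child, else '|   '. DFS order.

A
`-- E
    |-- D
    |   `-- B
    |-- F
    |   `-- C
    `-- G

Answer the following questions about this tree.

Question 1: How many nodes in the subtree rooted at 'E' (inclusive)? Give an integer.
Subtree rooted at E contains: B, C, D, E, F, G
Count = 6

Answer: 6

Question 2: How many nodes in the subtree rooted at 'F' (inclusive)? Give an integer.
Subtree rooted at F contains: C, F
Count = 2

Answer: 2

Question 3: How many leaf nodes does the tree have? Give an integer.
Leaves (nodes with no children): B, C, G

Answer: 3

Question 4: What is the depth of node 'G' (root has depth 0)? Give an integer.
Answer: 2

Derivation:
Path from root to G: A -> E -> G
Depth = number of edges = 2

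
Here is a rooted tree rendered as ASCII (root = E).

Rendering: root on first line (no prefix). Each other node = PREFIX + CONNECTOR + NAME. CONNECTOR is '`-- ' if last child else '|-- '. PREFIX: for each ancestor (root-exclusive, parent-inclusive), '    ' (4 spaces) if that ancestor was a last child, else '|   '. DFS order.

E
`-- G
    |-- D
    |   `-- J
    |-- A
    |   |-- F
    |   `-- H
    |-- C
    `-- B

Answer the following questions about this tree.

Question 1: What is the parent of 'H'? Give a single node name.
Scan adjacency: H appears as child of A

Answer: A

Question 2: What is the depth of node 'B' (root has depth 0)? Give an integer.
Answer: 2

Derivation:
Path from root to B: E -> G -> B
Depth = number of edges = 2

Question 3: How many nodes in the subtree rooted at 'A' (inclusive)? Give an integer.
Answer: 3

Derivation:
Subtree rooted at A contains: A, F, H
Count = 3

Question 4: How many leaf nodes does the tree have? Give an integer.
Leaves (nodes with no children): B, C, F, H, J

Answer: 5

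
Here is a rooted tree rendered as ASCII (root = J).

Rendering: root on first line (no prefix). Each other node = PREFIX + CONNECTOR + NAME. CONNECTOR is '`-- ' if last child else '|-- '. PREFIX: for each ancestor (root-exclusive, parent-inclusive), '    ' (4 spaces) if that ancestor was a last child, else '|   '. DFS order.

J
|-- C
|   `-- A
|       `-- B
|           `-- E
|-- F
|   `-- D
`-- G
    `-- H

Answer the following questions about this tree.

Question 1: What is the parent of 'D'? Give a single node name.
Answer: F

Derivation:
Scan adjacency: D appears as child of F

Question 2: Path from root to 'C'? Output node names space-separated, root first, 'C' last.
Walk down from root: J -> C

Answer: J C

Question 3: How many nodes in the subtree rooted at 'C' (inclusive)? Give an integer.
Answer: 4

Derivation:
Subtree rooted at C contains: A, B, C, E
Count = 4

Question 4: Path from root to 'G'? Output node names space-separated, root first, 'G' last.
Answer: J G

Derivation:
Walk down from root: J -> G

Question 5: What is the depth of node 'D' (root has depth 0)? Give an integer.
Answer: 2

Derivation:
Path from root to D: J -> F -> D
Depth = number of edges = 2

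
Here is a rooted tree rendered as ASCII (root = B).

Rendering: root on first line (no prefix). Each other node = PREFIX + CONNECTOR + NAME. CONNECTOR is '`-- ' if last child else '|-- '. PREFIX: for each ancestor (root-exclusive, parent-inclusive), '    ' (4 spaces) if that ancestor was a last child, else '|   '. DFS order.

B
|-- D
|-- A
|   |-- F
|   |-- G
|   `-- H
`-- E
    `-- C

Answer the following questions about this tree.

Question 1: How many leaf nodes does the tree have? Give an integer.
Leaves (nodes with no children): C, D, F, G, H

Answer: 5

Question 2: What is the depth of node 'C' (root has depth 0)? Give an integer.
Path from root to C: B -> E -> C
Depth = number of edges = 2

Answer: 2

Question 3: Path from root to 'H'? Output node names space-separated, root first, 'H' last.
Walk down from root: B -> A -> H

Answer: B A H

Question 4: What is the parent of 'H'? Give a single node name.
Scan adjacency: H appears as child of A

Answer: A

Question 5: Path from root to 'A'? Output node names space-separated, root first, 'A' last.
Answer: B A

Derivation:
Walk down from root: B -> A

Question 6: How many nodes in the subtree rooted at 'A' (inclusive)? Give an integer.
Subtree rooted at A contains: A, F, G, H
Count = 4

Answer: 4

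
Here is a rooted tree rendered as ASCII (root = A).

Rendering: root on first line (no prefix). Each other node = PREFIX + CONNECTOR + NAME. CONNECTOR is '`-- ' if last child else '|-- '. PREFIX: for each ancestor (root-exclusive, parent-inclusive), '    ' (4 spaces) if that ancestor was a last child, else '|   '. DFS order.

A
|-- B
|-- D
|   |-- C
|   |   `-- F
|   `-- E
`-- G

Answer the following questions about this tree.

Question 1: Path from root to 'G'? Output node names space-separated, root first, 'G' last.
Walk down from root: A -> G

Answer: A G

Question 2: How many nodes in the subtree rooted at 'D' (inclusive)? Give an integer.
Answer: 4

Derivation:
Subtree rooted at D contains: C, D, E, F
Count = 4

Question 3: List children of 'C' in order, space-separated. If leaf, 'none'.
Answer: F

Derivation:
Node C's children (from adjacency): F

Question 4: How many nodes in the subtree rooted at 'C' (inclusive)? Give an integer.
Answer: 2

Derivation:
Subtree rooted at C contains: C, F
Count = 2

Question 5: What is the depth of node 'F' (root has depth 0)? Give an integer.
Answer: 3

Derivation:
Path from root to F: A -> D -> C -> F
Depth = number of edges = 3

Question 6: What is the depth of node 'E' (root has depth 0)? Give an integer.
Path from root to E: A -> D -> E
Depth = number of edges = 2

Answer: 2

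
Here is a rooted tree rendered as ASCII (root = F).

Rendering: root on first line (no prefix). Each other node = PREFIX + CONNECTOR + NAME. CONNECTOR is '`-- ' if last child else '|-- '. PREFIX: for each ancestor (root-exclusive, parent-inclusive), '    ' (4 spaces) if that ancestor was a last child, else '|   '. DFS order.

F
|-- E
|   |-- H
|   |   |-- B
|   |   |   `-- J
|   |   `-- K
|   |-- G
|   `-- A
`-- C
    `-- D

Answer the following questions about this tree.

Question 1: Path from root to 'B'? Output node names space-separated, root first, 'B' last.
Answer: F E H B

Derivation:
Walk down from root: F -> E -> H -> B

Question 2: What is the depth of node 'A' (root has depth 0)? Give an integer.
Answer: 2

Derivation:
Path from root to A: F -> E -> A
Depth = number of edges = 2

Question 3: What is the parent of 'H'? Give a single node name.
Answer: E

Derivation:
Scan adjacency: H appears as child of E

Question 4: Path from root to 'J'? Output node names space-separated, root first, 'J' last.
Answer: F E H B J

Derivation:
Walk down from root: F -> E -> H -> B -> J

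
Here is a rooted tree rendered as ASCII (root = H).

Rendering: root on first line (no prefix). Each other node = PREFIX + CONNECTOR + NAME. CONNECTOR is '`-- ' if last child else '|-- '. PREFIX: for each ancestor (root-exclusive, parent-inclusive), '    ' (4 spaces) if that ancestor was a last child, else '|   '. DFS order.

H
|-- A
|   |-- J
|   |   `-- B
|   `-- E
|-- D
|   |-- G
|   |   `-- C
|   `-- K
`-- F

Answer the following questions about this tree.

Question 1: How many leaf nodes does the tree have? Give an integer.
Leaves (nodes with no children): B, C, E, F, K

Answer: 5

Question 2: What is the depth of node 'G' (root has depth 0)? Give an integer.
Answer: 2

Derivation:
Path from root to G: H -> D -> G
Depth = number of edges = 2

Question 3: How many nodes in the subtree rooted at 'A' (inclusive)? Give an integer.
Answer: 4

Derivation:
Subtree rooted at A contains: A, B, E, J
Count = 4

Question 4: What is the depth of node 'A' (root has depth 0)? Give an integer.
Answer: 1

Derivation:
Path from root to A: H -> A
Depth = number of edges = 1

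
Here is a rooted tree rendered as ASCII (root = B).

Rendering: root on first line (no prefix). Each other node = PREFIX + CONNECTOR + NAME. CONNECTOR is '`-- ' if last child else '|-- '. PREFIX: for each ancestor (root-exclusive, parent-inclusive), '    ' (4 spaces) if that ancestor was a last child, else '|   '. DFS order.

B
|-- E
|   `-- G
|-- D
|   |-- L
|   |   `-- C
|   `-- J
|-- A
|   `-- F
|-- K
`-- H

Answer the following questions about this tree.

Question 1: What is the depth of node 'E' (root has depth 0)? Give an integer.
Path from root to E: B -> E
Depth = number of edges = 1

Answer: 1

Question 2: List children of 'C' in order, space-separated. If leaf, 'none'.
Answer: none

Derivation:
Node C's children (from adjacency): (leaf)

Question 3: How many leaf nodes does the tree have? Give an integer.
Leaves (nodes with no children): C, F, G, H, J, K

Answer: 6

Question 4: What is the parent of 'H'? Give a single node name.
Answer: B

Derivation:
Scan adjacency: H appears as child of B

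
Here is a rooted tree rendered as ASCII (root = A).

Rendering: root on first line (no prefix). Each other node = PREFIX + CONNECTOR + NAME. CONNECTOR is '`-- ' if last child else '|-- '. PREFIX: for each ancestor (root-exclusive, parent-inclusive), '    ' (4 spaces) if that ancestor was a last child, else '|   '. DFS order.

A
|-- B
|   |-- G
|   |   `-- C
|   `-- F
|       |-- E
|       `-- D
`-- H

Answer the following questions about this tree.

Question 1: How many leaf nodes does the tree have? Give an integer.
Leaves (nodes with no children): C, D, E, H

Answer: 4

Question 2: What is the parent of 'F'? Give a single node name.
Scan adjacency: F appears as child of B

Answer: B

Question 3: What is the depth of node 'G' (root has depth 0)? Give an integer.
Path from root to G: A -> B -> G
Depth = number of edges = 2

Answer: 2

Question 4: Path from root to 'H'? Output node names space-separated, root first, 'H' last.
Answer: A H

Derivation:
Walk down from root: A -> H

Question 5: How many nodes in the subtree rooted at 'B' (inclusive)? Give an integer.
Answer: 6

Derivation:
Subtree rooted at B contains: B, C, D, E, F, G
Count = 6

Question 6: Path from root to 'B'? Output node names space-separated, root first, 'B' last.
Answer: A B

Derivation:
Walk down from root: A -> B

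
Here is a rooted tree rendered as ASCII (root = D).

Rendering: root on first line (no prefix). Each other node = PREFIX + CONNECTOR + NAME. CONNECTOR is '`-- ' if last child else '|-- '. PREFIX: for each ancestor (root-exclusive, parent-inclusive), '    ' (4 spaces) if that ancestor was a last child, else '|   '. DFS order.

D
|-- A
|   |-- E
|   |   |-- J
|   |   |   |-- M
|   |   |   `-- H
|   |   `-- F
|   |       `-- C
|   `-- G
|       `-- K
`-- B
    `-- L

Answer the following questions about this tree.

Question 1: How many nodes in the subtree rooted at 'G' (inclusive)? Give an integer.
Subtree rooted at G contains: G, K
Count = 2

Answer: 2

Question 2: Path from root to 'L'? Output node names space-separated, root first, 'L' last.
Answer: D B L

Derivation:
Walk down from root: D -> B -> L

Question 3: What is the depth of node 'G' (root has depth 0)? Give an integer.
Path from root to G: D -> A -> G
Depth = number of edges = 2

Answer: 2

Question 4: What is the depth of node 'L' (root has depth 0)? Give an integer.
Path from root to L: D -> B -> L
Depth = number of edges = 2

Answer: 2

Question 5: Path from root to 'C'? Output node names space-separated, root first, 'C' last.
Answer: D A E F C

Derivation:
Walk down from root: D -> A -> E -> F -> C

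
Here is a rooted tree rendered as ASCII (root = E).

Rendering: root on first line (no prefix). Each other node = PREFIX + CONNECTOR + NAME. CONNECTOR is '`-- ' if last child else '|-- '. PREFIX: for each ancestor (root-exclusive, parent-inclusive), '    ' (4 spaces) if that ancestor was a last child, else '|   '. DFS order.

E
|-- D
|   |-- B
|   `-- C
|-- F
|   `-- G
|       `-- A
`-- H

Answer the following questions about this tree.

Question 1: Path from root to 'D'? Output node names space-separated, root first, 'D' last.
Walk down from root: E -> D

Answer: E D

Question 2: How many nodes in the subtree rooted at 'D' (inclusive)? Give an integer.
Answer: 3

Derivation:
Subtree rooted at D contains: B, C, D
Count = 3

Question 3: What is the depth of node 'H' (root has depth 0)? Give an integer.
Answer: 1

Derivation:
Path from root to H: E -> H
Depth = number of edges = 1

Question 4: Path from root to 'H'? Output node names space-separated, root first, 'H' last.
Walk down from root: E -> H

Answer: E H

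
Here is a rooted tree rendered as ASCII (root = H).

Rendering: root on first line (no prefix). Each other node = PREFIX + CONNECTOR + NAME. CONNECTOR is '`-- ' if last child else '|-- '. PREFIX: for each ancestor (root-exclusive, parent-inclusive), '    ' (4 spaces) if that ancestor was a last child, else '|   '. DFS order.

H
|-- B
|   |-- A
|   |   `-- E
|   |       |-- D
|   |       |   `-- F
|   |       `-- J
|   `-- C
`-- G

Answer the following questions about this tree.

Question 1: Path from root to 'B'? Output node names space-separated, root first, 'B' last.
Answer: H B

Derivation:
Walk down from root: H -> B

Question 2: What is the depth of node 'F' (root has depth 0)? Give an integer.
Path from root to F: H -> B -> A -> E -> D -> F
Depth = number of edges = 5

Answer: 5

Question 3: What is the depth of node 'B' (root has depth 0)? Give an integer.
Path from root to B: H -> B
Depth = number of edges = 1

Answer: 1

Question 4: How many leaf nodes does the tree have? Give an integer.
Answer: 4

Derivation:
Leaves (nodes with no children): C, F, G, J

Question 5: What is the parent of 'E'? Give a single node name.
Answer: A

Derivation:
Scan adjacency: E appears as child of A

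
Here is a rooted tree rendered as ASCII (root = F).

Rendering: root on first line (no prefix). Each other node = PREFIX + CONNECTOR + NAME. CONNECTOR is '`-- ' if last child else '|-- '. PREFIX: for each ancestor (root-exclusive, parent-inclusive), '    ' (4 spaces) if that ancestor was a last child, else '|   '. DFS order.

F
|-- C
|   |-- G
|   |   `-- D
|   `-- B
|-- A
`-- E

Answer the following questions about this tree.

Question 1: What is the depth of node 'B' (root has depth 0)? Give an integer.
Path from root to B: F -> C -> B
Depth = number of edges = 2

Answer: 2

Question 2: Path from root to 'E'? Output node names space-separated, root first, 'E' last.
Answer: F E

Derivation:
Walk down from root: F -> E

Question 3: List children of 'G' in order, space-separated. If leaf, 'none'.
Node G's children (from adjacency): D

Answer: D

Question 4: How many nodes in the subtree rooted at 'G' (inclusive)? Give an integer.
Answer: 2

Derivation:
Subtree rooted at G contains: D, G
Count = 2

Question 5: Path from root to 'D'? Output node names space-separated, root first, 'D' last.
Walk down from root: F -> C -> G -> D

Answer: F C G D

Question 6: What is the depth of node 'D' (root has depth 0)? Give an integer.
Answer: 3

Derivation:
Path from root to D: F -> C -> G -> D
Depth = number of edges = 3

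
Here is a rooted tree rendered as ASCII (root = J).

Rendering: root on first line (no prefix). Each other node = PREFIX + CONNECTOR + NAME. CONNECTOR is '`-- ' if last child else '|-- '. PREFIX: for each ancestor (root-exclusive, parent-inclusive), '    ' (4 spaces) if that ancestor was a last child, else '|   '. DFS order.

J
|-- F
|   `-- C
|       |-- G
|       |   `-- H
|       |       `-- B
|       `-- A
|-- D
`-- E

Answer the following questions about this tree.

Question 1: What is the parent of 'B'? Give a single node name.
Scan adjacency: B appears as child of H

Answer: H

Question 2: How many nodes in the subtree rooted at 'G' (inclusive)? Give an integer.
Answer: 3

Derivation:
Subtree rooted at G contains: B, G, H
Count = 3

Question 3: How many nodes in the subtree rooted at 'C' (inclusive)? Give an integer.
Subtree rooted at C contains: A, B, C, G, H
Count = 5

Answer: 5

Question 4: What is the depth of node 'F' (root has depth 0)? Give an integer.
Path from root to F: J -> F
Depth = number of edges = 1

Answer: 1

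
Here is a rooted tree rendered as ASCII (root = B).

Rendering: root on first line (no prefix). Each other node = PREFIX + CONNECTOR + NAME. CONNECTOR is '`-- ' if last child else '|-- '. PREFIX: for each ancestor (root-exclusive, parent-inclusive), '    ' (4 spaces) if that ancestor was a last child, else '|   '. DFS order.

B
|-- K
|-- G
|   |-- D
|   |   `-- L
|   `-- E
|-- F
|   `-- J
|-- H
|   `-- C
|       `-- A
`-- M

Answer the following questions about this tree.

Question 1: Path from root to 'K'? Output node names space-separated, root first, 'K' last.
Answer: B K

Derivation:
Walk down from root: B -> K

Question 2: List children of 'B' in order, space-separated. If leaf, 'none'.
Node B's children (from adjacency): K, G, F, H, M

Answer: K G F H M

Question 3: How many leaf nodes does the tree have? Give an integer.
Answer: 6

Derivation:
Leaves (nodes with no children): A, E, J, K, L, M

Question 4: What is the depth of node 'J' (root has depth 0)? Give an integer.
Answer: 2

Derivation:
Path from root to J: B -> F -> J
Depth = number of edges = 2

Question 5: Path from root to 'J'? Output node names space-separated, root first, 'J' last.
Answer: B F J

Derivation:
Walk down from root: B -> F -> J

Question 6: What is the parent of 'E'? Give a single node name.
Scan adjacency: E appears as child of G

Answer: G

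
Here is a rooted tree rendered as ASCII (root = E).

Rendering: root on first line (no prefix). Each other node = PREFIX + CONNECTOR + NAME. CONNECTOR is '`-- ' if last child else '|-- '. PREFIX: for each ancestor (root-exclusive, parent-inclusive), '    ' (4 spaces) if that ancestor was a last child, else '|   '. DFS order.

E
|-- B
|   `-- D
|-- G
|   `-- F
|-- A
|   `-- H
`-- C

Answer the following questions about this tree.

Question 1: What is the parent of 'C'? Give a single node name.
Answer: E

Derivation:
Scan adjacency: C appears as child of E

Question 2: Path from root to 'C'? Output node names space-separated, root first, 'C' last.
Walk down from root: E -> C

Answer: E C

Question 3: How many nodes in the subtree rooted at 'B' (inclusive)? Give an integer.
Subtree rooted at B contains: B, D
Count = 2

Answer: 2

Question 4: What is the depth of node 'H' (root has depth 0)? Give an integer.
Path from root to H: E -> A -> H
Depth = number of edges = 2

Answer: 2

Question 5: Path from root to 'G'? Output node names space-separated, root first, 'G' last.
Walk down from root: E -> G

Answer: E G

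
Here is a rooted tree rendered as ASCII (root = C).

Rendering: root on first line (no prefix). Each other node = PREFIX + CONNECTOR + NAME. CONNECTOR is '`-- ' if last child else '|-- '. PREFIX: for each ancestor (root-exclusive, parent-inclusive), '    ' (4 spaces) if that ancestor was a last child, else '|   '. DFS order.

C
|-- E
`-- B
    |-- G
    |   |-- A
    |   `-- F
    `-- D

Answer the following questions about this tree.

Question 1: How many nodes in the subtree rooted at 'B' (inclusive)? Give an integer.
Answer: 5

Derivation:
Subtree rooted at B contains: A, B, D, F, G
Count = 5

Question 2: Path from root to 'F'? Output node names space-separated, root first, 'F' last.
Walk down from root: C -> B -> G -> F

Answer: C B G F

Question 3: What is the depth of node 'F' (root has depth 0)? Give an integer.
Answer: 3

Derivation:
Path from root to F: C -> B -> G -> F
Depth = number of edges = 3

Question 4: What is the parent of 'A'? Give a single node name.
Scan adjacency: A appears as child of G

Answer: G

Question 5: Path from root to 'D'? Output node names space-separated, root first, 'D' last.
Walk down from root: C -> B -> D

Answer: C B D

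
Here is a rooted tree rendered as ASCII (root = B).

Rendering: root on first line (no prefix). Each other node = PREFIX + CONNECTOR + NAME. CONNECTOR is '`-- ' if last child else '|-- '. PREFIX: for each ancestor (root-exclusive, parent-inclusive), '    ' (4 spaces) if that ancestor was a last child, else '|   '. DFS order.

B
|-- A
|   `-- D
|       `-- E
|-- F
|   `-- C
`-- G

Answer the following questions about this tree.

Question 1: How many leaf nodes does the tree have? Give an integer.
Leaves (nodes with no children): C, E, G

Answer: 3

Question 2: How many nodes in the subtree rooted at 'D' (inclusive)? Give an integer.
Subtree rooted at D contains: D, E
Count = 2

Answer: 2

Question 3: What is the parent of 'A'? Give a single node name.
Answer: B

Derivation:
Scan adjacency: A appears as child of B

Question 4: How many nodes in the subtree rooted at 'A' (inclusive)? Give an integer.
Subtree rooted at A contains: A, D, E
Count = 3

Answer: 3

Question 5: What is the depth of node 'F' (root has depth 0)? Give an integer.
Answer: 1

Derivation:
Path from root to F: B -> F
Depth = number of edges = 1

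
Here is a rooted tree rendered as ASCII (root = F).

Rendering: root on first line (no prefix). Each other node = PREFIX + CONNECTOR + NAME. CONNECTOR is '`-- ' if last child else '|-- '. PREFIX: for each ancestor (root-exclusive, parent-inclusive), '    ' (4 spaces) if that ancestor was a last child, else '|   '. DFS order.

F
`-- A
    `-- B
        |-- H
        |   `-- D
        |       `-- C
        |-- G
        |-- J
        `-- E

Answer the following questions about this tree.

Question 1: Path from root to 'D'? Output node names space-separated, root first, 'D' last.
Answer: F A B H D

Derivation:
Walk down from root: F -> A -> B -> H -> D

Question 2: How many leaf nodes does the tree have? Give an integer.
Answer: 4

Derivation:
Leaves (nodes with no children): C, E, G, J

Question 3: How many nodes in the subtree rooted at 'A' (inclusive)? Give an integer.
Answer: 8

Derivation:
Subtree rooted at A contains: A, B, C, D, E, G, H, J
Count = 8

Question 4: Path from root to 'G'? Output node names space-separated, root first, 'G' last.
Answer: F A B G

Derivation:
Walk down from root: F -> A -> B -> G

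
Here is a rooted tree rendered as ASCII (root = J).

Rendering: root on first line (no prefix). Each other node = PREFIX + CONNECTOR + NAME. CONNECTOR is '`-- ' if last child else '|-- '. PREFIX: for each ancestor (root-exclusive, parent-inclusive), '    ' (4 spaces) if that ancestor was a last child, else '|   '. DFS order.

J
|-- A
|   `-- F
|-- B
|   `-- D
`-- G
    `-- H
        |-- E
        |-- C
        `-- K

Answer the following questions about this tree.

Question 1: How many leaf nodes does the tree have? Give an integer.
Answer: 5

Derivation:
Leaves (nodes with no children): C, D, E, F, K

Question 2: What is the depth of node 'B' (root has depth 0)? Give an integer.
Path from root to B: J -> B
Depth = number of edges = 1

Answer: 1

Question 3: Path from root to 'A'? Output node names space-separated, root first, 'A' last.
Walk down from root: J -> A

Answer: J A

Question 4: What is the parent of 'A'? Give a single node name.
Answer: J

Derivation:
Scan adjacency: A appears as child of J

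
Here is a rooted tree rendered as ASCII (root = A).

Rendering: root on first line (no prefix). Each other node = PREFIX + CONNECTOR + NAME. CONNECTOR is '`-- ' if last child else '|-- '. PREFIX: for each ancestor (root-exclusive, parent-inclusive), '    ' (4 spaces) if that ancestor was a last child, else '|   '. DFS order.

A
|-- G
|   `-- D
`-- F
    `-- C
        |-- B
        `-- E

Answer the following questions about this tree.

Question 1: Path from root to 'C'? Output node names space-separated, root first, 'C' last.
Walk down from root: A -> F -> C

Answer: A F C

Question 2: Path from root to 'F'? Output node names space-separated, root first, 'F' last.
Walk down from root: A -> F

Answer: A F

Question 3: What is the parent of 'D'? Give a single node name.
Answer: G

Derivation:
Scan adjacency: D appears as child of G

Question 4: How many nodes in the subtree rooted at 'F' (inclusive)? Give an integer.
Subtree rooted at F contains: B, C, E, F
Count = 4

Answer: 4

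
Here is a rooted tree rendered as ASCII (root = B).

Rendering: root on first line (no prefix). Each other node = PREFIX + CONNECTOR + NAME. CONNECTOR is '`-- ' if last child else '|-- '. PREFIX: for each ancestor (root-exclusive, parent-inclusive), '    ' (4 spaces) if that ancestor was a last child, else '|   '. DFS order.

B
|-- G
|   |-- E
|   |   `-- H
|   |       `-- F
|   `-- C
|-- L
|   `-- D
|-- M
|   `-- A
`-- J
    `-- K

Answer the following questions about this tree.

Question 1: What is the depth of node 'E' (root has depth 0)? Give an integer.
Answer: 2

Derivation:
Path from root to E: B -> G -> E
Depth = number of edges = 2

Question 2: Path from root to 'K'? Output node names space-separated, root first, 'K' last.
Answer: B J K

Derivation:
Walk down from root: B -> J -> K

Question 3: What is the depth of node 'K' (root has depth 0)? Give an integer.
Answer: 2

Derivation:
Path from root to K: B -> J -> K
Depth = number of edges = 2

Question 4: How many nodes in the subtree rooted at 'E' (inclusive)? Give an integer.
Subtree rooted at E contains: E, F, H
Count = 3

Answer: 3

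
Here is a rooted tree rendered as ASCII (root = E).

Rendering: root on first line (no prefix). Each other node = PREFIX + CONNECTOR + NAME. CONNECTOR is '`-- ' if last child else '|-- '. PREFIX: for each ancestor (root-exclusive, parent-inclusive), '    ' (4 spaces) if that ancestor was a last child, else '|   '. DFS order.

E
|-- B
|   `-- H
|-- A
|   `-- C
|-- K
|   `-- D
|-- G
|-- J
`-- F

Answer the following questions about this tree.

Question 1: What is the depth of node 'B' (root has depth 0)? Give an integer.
Answer: 1

Derivation:
Path from root to B: E -> B
Depth = number of edges = 1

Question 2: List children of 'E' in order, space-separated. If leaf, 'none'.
Answer: B A K G J F

Derivation:
Node E's children (from adjacency): B, A, K, G, J, F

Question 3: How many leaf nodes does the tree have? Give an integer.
Leaves (nodes with no children): C, D, F, G, H, J

Answer: 6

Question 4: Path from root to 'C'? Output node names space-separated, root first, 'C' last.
Walk down from root: E -> A -> C

Answer: E A C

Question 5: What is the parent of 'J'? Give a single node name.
Answer: E

Derivation:
Scan adjacency: J appears as child of E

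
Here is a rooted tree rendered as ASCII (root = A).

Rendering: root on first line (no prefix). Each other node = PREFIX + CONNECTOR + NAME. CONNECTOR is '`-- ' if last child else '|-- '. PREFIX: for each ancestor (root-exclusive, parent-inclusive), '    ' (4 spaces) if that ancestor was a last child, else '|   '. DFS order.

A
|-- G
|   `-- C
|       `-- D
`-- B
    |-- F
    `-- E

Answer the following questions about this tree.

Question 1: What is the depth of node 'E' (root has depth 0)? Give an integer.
Path from root to E: A -> B -> E
Depth = number of edges = 2

Answer: 2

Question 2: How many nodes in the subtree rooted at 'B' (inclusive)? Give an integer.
Subtree rooted at B contains: B, E, F
Count = 3

Answer: 3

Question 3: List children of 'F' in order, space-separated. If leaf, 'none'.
Node F's children (from adjacency): (leaf)

Answer: none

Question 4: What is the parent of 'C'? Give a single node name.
Scan adjacency: C appears as child of G

Answer: G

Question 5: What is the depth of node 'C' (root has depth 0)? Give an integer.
Path from root to C: A -> G -> C
Depth = number of edges = 2

Answer: 2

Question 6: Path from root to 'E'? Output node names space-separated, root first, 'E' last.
Answer: A B E

Derivation:
Walk down from root: A -> B -> E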